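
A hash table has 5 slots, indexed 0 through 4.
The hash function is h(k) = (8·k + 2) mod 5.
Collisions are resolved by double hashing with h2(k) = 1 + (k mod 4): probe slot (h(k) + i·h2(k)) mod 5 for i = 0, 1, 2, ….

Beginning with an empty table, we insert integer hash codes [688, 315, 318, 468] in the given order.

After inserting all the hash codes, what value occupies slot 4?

688 hashes to 1; slot 1 is free → place at 1.
315 hashes to 2; slot 2 is free → place at 2.
318 hashes to 1, h2=3; 1 taken → place at 4.
468 hashes to 1, h2=1; 1,2 taken → place at 3.
Table: [—, 688, 315, 468, 318]

318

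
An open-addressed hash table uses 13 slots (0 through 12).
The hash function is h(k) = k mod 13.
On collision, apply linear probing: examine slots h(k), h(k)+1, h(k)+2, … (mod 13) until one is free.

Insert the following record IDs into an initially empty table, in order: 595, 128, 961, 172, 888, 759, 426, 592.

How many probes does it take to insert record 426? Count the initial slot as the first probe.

4

595: h=10 => slot 10
128: h=11 => slot 11
961: h=12 => slot 12
172: h=3 => slot 3
888: h=4 => slot 4
759: h=5 => slot 5
426: h=10, probe 10,11,12,0 => slot 0
592: h=7 => slot 7
Table: [426, —, —, 172, 888, 759, —, 592, —, —, 595, 128, 961]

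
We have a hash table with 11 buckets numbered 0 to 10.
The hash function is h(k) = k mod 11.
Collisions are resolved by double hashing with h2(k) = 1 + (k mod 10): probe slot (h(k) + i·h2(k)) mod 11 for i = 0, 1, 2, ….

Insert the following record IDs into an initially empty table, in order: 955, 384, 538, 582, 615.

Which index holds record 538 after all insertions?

Insert 955: h=9, slot 9 empty => index 9.
Insert 384: h=10, slot 10 empty => index 10.
Insert 538: h=10, h2=9, slot 10 occupied => index 8.
Insert 582: h=10, h2=3, slot 10 occupied => index 2.
Insert 615: h=10, h2=6, slot 10 occupied => index 5.
Table: [_, _, 582, _, _, 615, _, _, 538, 955, 384]

8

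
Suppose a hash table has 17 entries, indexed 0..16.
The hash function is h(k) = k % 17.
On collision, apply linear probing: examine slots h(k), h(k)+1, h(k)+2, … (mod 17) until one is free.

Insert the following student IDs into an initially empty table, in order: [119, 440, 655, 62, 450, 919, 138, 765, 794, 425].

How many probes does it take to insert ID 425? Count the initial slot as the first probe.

5

Insert 119: h=0, slot 0 empty -> index 0.
Insert 440: h=15, slot 15 empty -> index 15.
Insert 655: h=9, slot 9 empty -> index 9.
Insert 62: h=11, slot 11 empty -> index 11.
Insert 450: h=8, slot 8 empty -> index 8.
Insert 919: h=1, slot 1 empty -> index 1.
Insert 138: h=2, slot 2 empty -> index 2.
Insert 765: h=0, slots 0,1,2 occupied -> index 3.
Insert 794: h=12, slot 12 empty -> index 12.
Insert 425: h=0, slots 0,1,2,3 occupied -> index 4.
Table: [119, 919, 138, 765, 425, ., ., ., 450, 655, ., 62, 794, ., ., 440, .]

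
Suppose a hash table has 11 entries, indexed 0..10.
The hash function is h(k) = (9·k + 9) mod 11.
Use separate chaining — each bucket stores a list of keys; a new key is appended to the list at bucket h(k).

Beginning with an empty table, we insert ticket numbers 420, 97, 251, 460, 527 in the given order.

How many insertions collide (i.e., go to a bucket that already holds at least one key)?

2

420 -> bucket 5
97 -> bucket 2
251 -> bucket 2 (collision)
460 -> bucket 2 (collision)
527 -> bucket 0
Final buckets:
0: 527
1: _
2: 97 -> 251 -> 460
3: _
4: _
5: 420
6: _
7: _
8: _
9: _
10: _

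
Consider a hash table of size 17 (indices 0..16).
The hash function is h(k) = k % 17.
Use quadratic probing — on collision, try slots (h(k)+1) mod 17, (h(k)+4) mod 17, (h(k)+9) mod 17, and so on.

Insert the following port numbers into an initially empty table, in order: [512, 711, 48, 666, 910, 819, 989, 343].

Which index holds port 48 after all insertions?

Insert 512: h=2, slot 2 empty -> index 2.
Insert 711: h=14, slot 14 empty -> index 14.
Insert 48: h=14, slot 14 occupied -> index 15.
Insert 666: h=3, slot 3 empty -> index 3.
Insert 910: h=9, slot 9 empty -> index 9.
Insert 819: h=3, slot 3 occupied -> index 4.
Insert 989: h=3, slots 3,4 occupied -> index 7.
Insert 343: h=3, slots 3,4,7 occupied -> index 12.
Table: [∅, ∅, 512, 666, 819, ∅, ∅, 989, ∅, 910, ∅, ∅, 343, ∅, 711, 48, ∅]

15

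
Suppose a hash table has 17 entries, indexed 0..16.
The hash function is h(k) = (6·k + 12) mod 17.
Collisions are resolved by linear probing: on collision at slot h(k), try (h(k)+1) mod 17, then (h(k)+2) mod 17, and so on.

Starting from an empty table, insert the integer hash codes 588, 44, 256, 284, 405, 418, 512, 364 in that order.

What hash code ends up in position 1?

Insert 588: h=4, slot 4 empty → index 4.
Insert 44: h=4, slot 4 occupied → index 5.
Insert 256: h=1, slot 1 empty → index 1.
Insert 284: h=16, slot 16 empty → index 16.
Insert 405: h=11, slot 11 empty → index 11.
Insert 418: h=4, slots 4,5 occupied → index 6.
Insert 512: h=7, slot 7 empty → index 7.
Insert 364: h=3, slot 3 empty → index 3.
Table: [-, 256, -, 364, 588, 44, 418, 512, -, -, -, 405, -, -, -, -, 284]

256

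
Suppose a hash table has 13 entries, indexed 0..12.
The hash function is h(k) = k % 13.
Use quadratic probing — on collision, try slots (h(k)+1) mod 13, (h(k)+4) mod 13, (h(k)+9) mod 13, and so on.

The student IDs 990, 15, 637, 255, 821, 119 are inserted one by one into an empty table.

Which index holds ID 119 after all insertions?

990: h=2 -> slot 2
15: h=2, probe 2,3 -> slot 3
637: h=0 -> slot 0
255: h=8 -> slot 8
821: h=2, probe 2,3,6 -> slot 6
119: h=2, probe 2,3,6,11 -> slot 11
Table: [637, ∅, 990, 15, ∅, ∅, 821, ∅, 255, ∅, ∅, 119, ∅]

11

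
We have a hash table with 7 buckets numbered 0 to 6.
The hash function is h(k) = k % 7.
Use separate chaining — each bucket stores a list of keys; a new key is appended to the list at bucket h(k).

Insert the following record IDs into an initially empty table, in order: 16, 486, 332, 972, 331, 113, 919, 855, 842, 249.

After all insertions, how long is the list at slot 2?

4

Insert 16: h=2, bucket 2 empty -> new chain.
Insert 486: h=3, bucket 3 empty -> new chain.
Insert 332: h=3, bucket 3 nonempty -> append to chain.
Insert 972: h=6, bucket 6 empty -> new chain.
Insert 331: h=2, bucket 2 nonempty -> append to chain.
Insert 113: h=1, bucket 1 empty -> new chain.
Insert 919: h=2, bucket 2 nonempty -> append to chain.
Insert 855: h=1, bucket 1 nonempty -> append to chain.
Insert 842: h=2, bucket 2 nonempty -> append to chain.
Insert 249: h=4, bucket 4 empty -> new chain.
Final buckets:
0: —
1: 113 -> 855
2: 16 -> 331 -> 919 -> 842
3: 486 -> 332
4: 249
5: —
6: 972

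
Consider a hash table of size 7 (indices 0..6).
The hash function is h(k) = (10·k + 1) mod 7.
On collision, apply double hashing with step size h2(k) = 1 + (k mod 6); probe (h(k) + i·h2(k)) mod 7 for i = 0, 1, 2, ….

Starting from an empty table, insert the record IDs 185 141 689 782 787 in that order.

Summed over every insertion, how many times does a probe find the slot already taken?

185: h=3 => slot 3
141: h=4 => slot 4
689: h=3, h2=6, probe 3,2 => slot 2
782: h=2, h2=3, probe 2,5 => slot 5
787: h=3, h2=2, probe 3,5,0 => slot 0
Table: [787, _, 689, 185, 141, 782, _]

4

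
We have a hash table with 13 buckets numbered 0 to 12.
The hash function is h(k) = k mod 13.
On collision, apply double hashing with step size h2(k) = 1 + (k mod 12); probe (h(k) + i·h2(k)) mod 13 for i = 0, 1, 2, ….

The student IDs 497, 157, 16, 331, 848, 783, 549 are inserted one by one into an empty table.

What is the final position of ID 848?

Insert 497: h=3, slot 3 empty → index 3.
Insert 157: h=1, slot 1 empty → index 1.
Insert 16: h=3, h2=5, slot 3 occupied → index 8.
Insert 331: h=6, slot 6 empty → index 6.
Insert 848: h=3, h2=9, slot 3 occupied → index 12.
Insert 783: h=3, h2=4, slot 3 occupied → index 7.
Insert 549: h=3, h2=10, slot 3 occupied → index 0.
Table: [549, 157, _, 497, _, _, 331, 783, 16, _, _, _, 848]

12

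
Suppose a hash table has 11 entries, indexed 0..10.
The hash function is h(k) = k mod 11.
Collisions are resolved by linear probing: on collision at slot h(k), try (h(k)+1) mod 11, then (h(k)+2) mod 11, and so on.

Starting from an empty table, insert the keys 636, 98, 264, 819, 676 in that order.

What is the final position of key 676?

636 hashes to 9; slot 9 is free -> place at 9.
98 hashes to 10; slot 10 is free -> place at 10.
264 hashes to 0; slot 0 is free -> place at 0.
819 hashes to 5; slot 5 is free -> place at 5.
676 hashes to 5; 5 taken -> place at 6.
Table: [264, -, -, -, -, 819, 676, -, -, 636, 98]

6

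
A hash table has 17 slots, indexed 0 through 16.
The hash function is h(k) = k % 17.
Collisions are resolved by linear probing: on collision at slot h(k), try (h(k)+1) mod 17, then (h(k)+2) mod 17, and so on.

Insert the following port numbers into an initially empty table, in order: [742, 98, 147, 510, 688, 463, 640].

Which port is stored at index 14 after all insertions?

742 hashes to 11; slot 11 is free -> place at 11.
98 hashes to 13; slot 13 is free -> place at 13.
147 hashes to 11; 11 taken -> place at 12.
510 hashes to 0; slot 0 is free -> place at 0.
688 hashes to 8; slot 8 is free -> place at 8.
463 hashes to 4; slot 4 is free -> place at 4.
640 hashes to 11; 11,12,13 taken -> place at 14.
Table: [510, -, -, -, 463, -, -, -, 688, -, -, 742, 147, 98, 640, -, -]

640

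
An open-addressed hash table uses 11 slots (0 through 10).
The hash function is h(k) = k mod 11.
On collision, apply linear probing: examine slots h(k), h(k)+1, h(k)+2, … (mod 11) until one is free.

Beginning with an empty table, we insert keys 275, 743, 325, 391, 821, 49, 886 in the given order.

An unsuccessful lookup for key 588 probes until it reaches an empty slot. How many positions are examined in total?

275: h=0 -> slot 0
743: h=6 -> slot 6
325: h=6, probe 6,7 -> slot 7
391: h=6, probe 6,7,8 -> slot 8
821: h=7, probe 7,8,9 -> slot 9
49: h=5 -> slot 5
886: h=6, probe 6,7,8,9,10 -> slot 10
Table: [275, -, -, -, -, 49, 743, 325, 391, 821, 886]
Lookup 588: h=5, probe 5,6,7,8,9,10,0,1 → slot 1 empty, not found.

8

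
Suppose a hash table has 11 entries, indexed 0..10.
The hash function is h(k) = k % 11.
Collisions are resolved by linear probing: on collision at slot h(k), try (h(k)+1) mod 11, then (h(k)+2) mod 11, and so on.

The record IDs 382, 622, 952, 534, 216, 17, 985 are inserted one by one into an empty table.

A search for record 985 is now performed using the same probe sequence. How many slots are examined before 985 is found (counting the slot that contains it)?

7

382 hashes to 8; slot 8 is free => place at 8.
622 hashes to 6; slot 6 is free => place at 6.
952 hashes to 6; 6 taken => place at 7.
534 hashes to 6; 6,7,8 taken => place at 9.
216 hashes to 7; 7,8,9 taken => place at 10.
17 hashes to 6; 6,7,8,9,10 taken => place at 0.
985 hashes to 6; 6,7,8,9,10,0 taken => place at 1.
Table: [17, 985, —, —, —, —, 622, 952, 382, 534, 216]
Lookup 985: h=6, probe 6,7,8,9,10,0,1 → found at 1.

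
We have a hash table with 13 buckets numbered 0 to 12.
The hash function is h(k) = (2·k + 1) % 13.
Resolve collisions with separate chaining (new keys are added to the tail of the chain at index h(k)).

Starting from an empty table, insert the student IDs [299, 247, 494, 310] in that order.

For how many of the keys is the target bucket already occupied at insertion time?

2

299 → bucket 1
247 → bucket 1 (collision)
494 → bucket 1 (collision)
310 → bucket 10
Final buckets:
0: —
1: 299 -> 247 -> 494
2: —
3: —
4: —
5: —
6: —
7: —
8: —
9: —
10: 310
11: —
12: —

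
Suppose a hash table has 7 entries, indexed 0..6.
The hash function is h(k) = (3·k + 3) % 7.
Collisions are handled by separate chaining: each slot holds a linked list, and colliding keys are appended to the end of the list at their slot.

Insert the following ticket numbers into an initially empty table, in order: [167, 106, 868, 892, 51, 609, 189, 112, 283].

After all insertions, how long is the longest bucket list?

167 -> bucket 0
106 -> bucket 6
868 -> bucket 3
892 -> bucket 5
51 -> bucket 2
609 -> bucket 3 (collision)
189 -> bucket 3 (collision)
112 -> bucket 3 (collision)
283 -> bucket 5 (collision)
Final buckets:
0: 167
1: .
2: 51
3: 868 -> 609 -> 189 -> 112
4: .
5: 892 -> 283
6: 106

4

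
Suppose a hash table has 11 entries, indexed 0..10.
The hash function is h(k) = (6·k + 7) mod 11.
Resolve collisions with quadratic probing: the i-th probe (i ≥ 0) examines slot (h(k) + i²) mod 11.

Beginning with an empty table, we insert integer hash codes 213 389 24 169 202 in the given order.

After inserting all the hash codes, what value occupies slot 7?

213: h=9 → slot 9
389: h=9, probe 9,10 → slot 10
24: h=8 → slot 8
169: h=9, probe 9,10,2 → slot 2
202: h=9, probe 9,10,2,7 → slot 7
Table: [., ., 169, ., ., ., ., 202, 24, 213, 389]

202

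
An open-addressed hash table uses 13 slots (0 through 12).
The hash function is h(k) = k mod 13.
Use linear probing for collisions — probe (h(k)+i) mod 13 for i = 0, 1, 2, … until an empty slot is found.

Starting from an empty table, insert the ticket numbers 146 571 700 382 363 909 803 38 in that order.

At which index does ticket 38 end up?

2

Insert 146: h=3, slot 3 empty → index 3.
Insert 571: h=12, slot 12 empty → index 12.
Insert 700: h=11, slot 11 empty → index 11.
Insert 382: h=5, slot 5 empty → index 5.
Insert 363: h=12, slot 12 occupied → index 0.
Insert 909: h=12, slots 12,0 occupied → index 1.
Insert 803: h=10, slot 10 empty → index 10.
Insert 38: h=12, slots 12,0,1 occupied → index 2.
Table: [363, 909, 38, 146, —, 382, —, —, —, —, 803, 700, 571]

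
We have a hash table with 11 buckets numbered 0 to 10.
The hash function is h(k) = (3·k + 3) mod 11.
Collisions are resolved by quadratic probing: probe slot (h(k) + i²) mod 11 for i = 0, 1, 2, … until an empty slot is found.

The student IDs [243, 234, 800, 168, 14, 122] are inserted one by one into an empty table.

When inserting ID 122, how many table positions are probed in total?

2

243: h=6 -> slot 6
234: h=1 -> slot 1
800: h=5 -> slot 5
168: h=1, probe 1,2 -> slot 2
14: h=1, probe 1,2,5,10 -> slot 10
122: h=6, probe 6,7 -> slot 7
Table: [∅, 234, 168, ∅, ∅, 800, 243, 122, ∅, ∅, 14]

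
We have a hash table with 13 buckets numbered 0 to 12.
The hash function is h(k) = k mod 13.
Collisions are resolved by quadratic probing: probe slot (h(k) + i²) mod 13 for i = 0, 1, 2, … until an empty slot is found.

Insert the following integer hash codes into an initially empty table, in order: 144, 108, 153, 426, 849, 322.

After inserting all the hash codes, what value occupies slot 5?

849

Insert 144: h=1, slot 1 empty => index 1.
Insert 108: h=4, slot 4 empty => index 4.
Insert 153: h=10, slot 10 empty => index 10.
Insert 426: h=10, slot 10 occupied => index 11.
Insert 849: h=4, slot 4 occupied => index 5.
Insert 322: h=10, slots 10,11,1 occupied => index 6.
Table: [_, 144, _, _, 108, 849, 322, _, _, _, 153, 426, _]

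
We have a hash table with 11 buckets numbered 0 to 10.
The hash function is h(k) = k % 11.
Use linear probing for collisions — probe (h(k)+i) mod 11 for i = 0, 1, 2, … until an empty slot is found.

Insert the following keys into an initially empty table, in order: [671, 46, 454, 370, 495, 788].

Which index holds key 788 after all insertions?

8

671 hashes to 0; slot 0 is free → place at 0.
46 hashes to 2; slot 2 is free → place at 2.
454 hashes to 3; slot 3 is free → place at 3.
370 hashes to 7; slot 7 is free → place at 7.
495 hashes to 0; 0 taken → place at 1.
788 hashes to 7; 7 taken → place at 8.
Table: [671, 495, 46, 454, -, -, -, 370, 788, -, -]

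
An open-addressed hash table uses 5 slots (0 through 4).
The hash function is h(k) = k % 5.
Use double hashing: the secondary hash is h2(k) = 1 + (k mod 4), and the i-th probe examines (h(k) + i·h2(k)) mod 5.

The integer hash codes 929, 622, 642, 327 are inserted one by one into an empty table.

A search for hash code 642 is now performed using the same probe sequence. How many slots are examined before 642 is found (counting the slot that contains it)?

2

929: h=4 -> slot 4
622: h=2 -> slot 2
642: h=2, h2=3, probe 2,0 -> slot 0
327: h=2, h2=4, probe 2,1 -> slot 1
Table: [642, 327, 622, -, 929]
Lookup 642: h=2, h2=3, probe 2,0 → found at 0.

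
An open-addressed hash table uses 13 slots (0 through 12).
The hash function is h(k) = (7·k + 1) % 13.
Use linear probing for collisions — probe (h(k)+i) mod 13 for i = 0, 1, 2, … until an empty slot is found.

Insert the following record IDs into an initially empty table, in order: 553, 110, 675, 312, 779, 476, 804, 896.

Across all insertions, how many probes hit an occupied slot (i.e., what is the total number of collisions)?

553 hashes to 11; slot 11 is free -> place at 11.
110 hashes to 4; slot 4 is free -> place at 4.
675 hashes to 7; slot 7 is free -> place at 7.
312 hashes to 1; slot 1 is free -> place at 1.
779 hashes to 7; 7 taken -> place at 8.
476 hashes to 5; slot 5 is free -> place at 5.
804 hashes to 0; slot 0 is free -> place at 0.
896 hashes to 7; 7,8 taken -> place at 9.
Table: [804, 312, -, -, 110, 476, -, 675, 779, 896, -, 553, -]

3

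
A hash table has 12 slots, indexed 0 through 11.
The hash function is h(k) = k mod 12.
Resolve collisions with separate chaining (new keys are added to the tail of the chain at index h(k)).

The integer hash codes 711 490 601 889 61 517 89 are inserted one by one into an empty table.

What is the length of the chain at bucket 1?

711 → bucket 3
490 → bucket 10
601 → bucket 1
889 → bucket 1 (collision)
61 → bucket 1 (collision)
517 → bucket 1 (collision)
89 → bucket 5
Final buckets:
0: ∅
1: 601 -> 889 -> 61 -> 517
2: ∅
3: 711
4: ∅
5: 89
6: ∅
7: ∅
8: ∅
9: ∅
10: 490
11: ∅

4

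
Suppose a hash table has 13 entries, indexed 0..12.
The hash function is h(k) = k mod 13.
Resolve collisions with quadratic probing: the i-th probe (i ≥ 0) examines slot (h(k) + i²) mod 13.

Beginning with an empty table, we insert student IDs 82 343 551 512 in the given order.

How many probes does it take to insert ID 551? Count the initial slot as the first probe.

2

Insert 82: h=4, slot 4 empty -> index 4.
Insert 343: h=5, slot 5 empty -> index 5.
Insert 551: h=5, slot 5 occupied -> index 6.
Insert 512: h=5, slots 5,6 occupied -> index 9.
Table: [_, _, _, _, 82, 343, 551, _, _, 512, _, _, _]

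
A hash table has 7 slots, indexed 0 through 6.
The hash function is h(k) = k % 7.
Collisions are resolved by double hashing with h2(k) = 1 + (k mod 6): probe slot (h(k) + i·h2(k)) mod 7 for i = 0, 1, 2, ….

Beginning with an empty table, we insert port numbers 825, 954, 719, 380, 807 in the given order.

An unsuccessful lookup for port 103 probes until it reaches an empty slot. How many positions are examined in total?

825 hashes to 6; slot 6 is free => place at 6.
954 hashes to 2; slot 2 is free => place at 2.
719 hashes to 5; slot 5 is free => place at 5.
380 hashes to 2, h2=3; 2,5 taken => place at 1.
807 hashes to 2, h2=4; 2,6 taken => place at 3.
Table: [∅, 380, 954, 807, ∅, 719, 825]
Lookup 103: h=5, h2=2, probe 5,0 → slot 0 empty, not found.

2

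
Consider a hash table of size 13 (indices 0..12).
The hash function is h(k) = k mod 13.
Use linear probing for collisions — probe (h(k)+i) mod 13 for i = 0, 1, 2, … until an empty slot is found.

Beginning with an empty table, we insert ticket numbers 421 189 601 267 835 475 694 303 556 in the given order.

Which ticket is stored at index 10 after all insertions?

303

Insert 421: h=5, slot 5 empty → index 5.
Insert 189: h=7, slot 7 empty → index 7.
Insert 601: h=3, slot 3 empty → index 3.
Insert 267: h=7, slot 7 occupied → index 8.
Insert 835: h=3, slot 3 occupied → index 4.
Insert 475: h=7, slots 7,8 occupied → index 9.
Insert 694: h=5, slot 5 occupied → index 6.
Insert 303: h=4, slots 4,5,6,7,8,9 occupied → index 10.
Insert 556: h=10, slot 10 occupied → index 11.
Table: [., ., ., 601, 835, 421, 694, 189, 267, 475, 303, 556, .]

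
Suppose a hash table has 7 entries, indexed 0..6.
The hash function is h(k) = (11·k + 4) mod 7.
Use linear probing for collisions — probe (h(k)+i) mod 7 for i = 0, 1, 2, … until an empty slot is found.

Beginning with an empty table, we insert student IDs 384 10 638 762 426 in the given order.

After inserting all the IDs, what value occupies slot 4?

426

384: h=0 -> slot 0
10: h=2 -> slot 2
638: h=1 -> slot 1
762: h=0, probe 0,1,2,3 -> slot 3
426: h=0, probe 0,1,2,3,4 -> slot 4
Table: [384, 638, 10, 762, 426, _, _]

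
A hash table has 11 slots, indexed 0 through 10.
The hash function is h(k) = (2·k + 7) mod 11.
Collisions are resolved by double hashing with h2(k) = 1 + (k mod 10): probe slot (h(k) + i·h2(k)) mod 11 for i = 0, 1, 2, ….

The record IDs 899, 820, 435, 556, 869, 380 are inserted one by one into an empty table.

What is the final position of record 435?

3

899: h=1 => slot 1
820: h=8 => slot 8
435: h=8, h2=6, probe 8,3 => slot 3
556: h=8, h2=7, probe 8,4 => slot 4
869: h=7 => slot 7
380: h=8, h2=1, probe 8,9 => slot 9
Table: [-, 899, -, 435, 556, -, -, 869, 820, 380, -]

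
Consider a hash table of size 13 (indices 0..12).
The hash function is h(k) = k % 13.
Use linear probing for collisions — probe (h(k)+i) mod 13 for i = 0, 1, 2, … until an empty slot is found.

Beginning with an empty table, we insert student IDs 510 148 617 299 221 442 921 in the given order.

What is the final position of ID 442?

2

Insert 510: h=3, slot 3 empty => index 3.
Insert 148: h=5, slot 5 empty => index 5.
Insert 617: h=6, slot 6 empty => index 6.
Insert 299: h=0, slot 0 empty => index 0.
Insert 221: h=0, slot 0 occupied => index 1.
Insert 442: h=0, slots 0,1 occupied => index 2.
Insert 921: h=11, slot 11 empty => index 11.
Table: [299, 221, 442, 510, —, 148, 617, —, —, —, —, 921, —]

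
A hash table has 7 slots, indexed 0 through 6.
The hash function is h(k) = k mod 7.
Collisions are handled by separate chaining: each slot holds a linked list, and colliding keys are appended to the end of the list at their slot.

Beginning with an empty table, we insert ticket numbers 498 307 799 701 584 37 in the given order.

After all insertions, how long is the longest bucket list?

498 -> bucket 1
307 -> bucket 6
799 -> bucket 1 (collision)
701 -> bucket 1 (collision)
584 -> bucket 3
37 -> bucket 2
Final buckets:
0: —
1: 498 -> 799 -> 701
2: 37
3: 584
4: —
5: —
6: 307

3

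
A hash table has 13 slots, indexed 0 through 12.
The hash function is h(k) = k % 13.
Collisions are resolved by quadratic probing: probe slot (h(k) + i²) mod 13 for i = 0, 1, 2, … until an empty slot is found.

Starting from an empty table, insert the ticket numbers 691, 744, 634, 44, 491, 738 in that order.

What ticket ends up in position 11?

691: h=2 → slot 2
744: h=3 → slot 3
634: h=10 → slot 10
44: h=5 → slot 5
491: h=10, probe 10,11 → slot 11
738: h=10, probe 10,11,1 → slot 1
Table: [-, 738, 691, 744, -, 44, -, -, -, -, 634, 491, -]

491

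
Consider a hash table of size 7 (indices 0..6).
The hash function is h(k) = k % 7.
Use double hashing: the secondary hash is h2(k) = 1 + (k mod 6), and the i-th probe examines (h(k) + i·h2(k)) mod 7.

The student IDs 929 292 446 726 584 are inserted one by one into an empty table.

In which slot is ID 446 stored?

1

929: h=5 => slot 5
292: h=5, h2=5, probe 5,3 => slot 3
446: h=5, h2=3, probe 5,1 => slot 1
726: h=5, h2=1, probe 5,6 => slot 6
584: h=3, h2=3, probe 3,6,2 => slot 2
Table: [_, 446, 584, 292, _, 929, 726]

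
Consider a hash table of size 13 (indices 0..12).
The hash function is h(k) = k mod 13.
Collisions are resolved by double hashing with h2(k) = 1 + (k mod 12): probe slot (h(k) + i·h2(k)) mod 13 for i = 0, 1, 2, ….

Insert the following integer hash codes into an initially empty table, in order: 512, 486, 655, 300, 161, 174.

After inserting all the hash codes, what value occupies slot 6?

512 hashes to 5; slot 5 is free -> place at 5.
486 hashes to 5, h2=7; 5 taken -> place at 12.
655 hashes to 5, h2=8; 5 taken -> place at 0.
300 hashes to 1; slot 1 is free -> place at 1.
161 hashes to 5, h2=6; 5 taken -> place at 11.
174 hashes to 5, h2=7; 5,12 taken -> place at 6.
Table: [655, 300, ., ., ., 512, 174, ., ., ., ., 161, 486]

174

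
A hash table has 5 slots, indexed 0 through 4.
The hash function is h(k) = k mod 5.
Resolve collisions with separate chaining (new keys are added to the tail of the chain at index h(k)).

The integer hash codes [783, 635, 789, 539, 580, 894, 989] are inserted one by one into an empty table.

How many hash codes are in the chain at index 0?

783 -> bucket 3
635 -> bucket 0
789 -> bucket 4
539 -> bucket 4 (collision)
580 -> bucket 0 (collision)
894 -> bucket 4 (collision)
989 -> bucket 4 (collision)
Final buckets:
0: 635 -> 580
1: .
2: .
3: 783
4: 789 -> 539 -> 894 -> 989

2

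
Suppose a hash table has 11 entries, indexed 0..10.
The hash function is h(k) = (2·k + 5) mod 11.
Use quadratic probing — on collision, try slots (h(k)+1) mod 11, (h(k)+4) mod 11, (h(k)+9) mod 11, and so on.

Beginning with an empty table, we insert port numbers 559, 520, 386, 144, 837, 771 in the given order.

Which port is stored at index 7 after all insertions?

559 hashes to 1; slot 1 is free → place at 1.
520 hashes to 0; slot 0 is free → place at 0.
386 hashes to 7; slot 7 is free → place at 7.
144 hashes to 7; 7 taken → place at 8.
837 hashes to 7; 7,8,0 taken → place at 5.
771 hashes to 7; 7,8,0,5,1 taken → place at 10.
Table: [520, 559, ., ., ., 837, ., 386, 144, ., 771]

386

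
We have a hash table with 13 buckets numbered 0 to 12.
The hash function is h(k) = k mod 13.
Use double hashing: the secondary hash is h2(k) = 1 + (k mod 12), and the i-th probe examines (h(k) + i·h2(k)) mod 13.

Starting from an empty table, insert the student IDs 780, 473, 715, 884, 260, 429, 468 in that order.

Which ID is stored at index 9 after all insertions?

Insert 780: h=0, slot 0 empty => index 0.
Insert 473: h=5, slot 5 empty => index 5.
Insert 715: h=0, h2=8, slot 0 occupied => index 8.
Insert 884: h=0, h2=9, slot 0 occupied => index 9.
Insert 260: h=0, h2=9, slots 0,9,5 occupied => index 1.
Insert 429: h=0, h2=10, slot 0 occupied => index 10.
Insert 468: h=0, h2=1, slots 0,1 occupied => index 2.
Table: [780, 260, 468, —, —, 473, —, —, 715, 884, 429, —, —]

884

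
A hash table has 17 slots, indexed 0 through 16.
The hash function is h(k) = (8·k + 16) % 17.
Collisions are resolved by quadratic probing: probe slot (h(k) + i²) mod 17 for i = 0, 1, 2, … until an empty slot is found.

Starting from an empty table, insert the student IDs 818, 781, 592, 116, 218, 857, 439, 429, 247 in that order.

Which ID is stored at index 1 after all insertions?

818: h=15 -> slot 15
781: h=8 -> slot 8
592: h=9 -> slot 9
116: h=9, probe 9,10 -> slot 10
218: h=9, probe 9,10,13 -> slot 13
857: h=4 -> slot 4
439: h=9, probe 9,10,13,1 -> slot 1
429: h=14 -> slot 14
247: h=3 -> slot 3
Table: [_, 439, _, 247, 857, _, _, _, 781, 592, 116, _, _, 218, 429, 818, _]

439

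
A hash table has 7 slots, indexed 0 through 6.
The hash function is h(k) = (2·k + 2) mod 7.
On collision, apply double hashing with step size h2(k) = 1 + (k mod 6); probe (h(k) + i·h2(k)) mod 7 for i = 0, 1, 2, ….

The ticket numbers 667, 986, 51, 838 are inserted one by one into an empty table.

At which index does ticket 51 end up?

3

Insert 667: h=6, slot 6 empty → index 6.
Insert 986: h=0, slot 0 empty → index 0.
Insert 51: h=6, h2=4, slot 6 occupied → index 3.
Insert 838: h=5, slot 5 empty → index 5.
Table: [986, ., ., 51, ., 838, 667]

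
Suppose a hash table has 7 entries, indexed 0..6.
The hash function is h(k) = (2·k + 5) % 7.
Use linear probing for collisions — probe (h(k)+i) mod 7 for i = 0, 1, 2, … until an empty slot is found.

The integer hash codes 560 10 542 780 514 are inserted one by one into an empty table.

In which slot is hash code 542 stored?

6

560: h=5 -> slot 5
10: h=4 -> slot 4
542: h=4, probe 4,5,6 -> slot 6
780: h=4, probe 4,5,6,0 -> slot 0
514: h=4, probe 4,5,6,0,1 -> slot 1
Table: [780, 514, _, _, 10, 560, 542]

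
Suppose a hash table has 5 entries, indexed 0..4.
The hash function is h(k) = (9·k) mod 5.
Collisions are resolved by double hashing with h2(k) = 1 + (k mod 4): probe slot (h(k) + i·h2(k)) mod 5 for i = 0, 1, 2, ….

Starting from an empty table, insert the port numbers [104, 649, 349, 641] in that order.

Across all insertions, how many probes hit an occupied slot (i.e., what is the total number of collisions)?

104 hashes to 1; slot 1 is free → place at 1.
649 hashes to 1, h2=2; 1 taken → place at 3.
349 hashes to 1, h2=2; 1,3 taken → place at 0.
641 hashes to 4; slot 4 is free → place at 4.
Table: [349, 104, —, 649, 641]

3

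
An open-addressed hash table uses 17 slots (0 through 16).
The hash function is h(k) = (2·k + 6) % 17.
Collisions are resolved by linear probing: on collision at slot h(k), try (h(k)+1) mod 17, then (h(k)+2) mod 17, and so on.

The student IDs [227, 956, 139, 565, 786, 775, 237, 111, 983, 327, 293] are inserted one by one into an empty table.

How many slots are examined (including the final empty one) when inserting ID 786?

227 hashes to 1; slot 1 is free => place at 1.
956 hashes to 14; slot 14 is free => place at 14.
139 hashes to 12; slot 12 is free => place at 12.
565 hashes to 14; 14 taken => place at 15.
786 hashes to 14; 14,15 taken => place at 16.
775 hashes to 9; slot 9 is free => place at 9.
237 hashes to 4; slot 4 is free => place at 4.
111 hashes to 7; slot 7 is free => place at 7.
983 hashes to 0; slot 0 is free => place at 0.
327 hashes to 14; 14,15,16,0,1 taken => place at 2.
293 hashes to 14; 14,15,16,0,1,2 taken => place at 3.
Table: [983, 227, 327, 293, 237, —, —, 111, —, 775, —, —, 139, —, 956, 565, 786]

3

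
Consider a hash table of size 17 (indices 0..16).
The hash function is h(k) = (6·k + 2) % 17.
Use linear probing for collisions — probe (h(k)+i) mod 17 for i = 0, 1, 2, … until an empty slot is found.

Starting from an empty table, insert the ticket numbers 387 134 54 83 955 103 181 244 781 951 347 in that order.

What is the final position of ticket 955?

4

387: h=12 → slot 12
134: h=7 → slot 7
54: h=3 → slot 3
83: h=7, probe 7,8 → slot 8
955: h=3, probe 3,4 → slot 4
103: h=8, probe 8,9 → slot 9
181: h=0 → slot 0
244: h=4, probe 4,5 → slot 5
781: h=13 → slot 13
951: h=13, probe 13,14 → slot 14
347: h=10 → slot 10
Table: [181, —, —, 54, 955, 244, —, 134, 83, 103, 347, —, 387, 781, 951, —, —]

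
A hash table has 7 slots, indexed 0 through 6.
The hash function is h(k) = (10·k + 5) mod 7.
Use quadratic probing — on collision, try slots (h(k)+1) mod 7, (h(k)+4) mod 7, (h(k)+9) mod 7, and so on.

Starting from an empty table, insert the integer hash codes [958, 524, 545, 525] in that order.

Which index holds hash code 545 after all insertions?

Insert 958: h=2, slot 2 empty → index 2.
Insert 524: h=2, slot 2 occupied → index 3.
Insert 545: h=2, slots 2,3 occupied → index 6.
Insert 525: h=5, slot 5 empty → index 5.
Table: [-, -, 958, 524, -, 525, 545]

6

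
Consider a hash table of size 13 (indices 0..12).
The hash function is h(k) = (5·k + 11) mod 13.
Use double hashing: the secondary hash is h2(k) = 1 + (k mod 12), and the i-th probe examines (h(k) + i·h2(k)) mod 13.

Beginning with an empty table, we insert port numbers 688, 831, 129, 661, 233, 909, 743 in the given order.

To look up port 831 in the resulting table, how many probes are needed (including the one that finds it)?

Insert 688: h=6, slot 6 empty -> index 6.
Insert 831: h=6, h2=4, slot 6 occupied -> index 10.
Insert 129: h=6, h2=10, slot 6 occupied -> index 3.
Insert 661: h=1, slot 1 empty -> index 1.
Insert 233: h=6, h2=6, slot 6 occupied -> index 12.
Insert 909: h=6, h2=10, slots 6,3 occupied -> index 0.
Insert 743: h=8, slot 8 empty -> index 8.
Table: [909, 661, ∅, 129, ∅, ∅, 688, ∅, 743, ∅, 831, ∅, 233]
Lookup 831: h=6, h2=4, probe 6,10 → found at 10.

2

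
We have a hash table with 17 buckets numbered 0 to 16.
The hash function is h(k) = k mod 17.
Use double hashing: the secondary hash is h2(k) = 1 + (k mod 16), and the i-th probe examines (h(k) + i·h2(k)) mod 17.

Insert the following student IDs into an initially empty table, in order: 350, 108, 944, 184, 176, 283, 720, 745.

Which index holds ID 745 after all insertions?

0

Insert 350: h=10, slot 10 empty → index 10.
Insert 108: h=6, slot 6 empty → index 6.
Insert 944: h=9, slot 9 empty → index 9.
Insert 184: h=14, slot 14 empty → index 14.
Insert 176: h=6, h2=1, slot 6 occupied → index 7.
Insert 283: h=11, slot 11 empty → index 11.
Insert 720: h=6, h2=1, slots 6,7 occupied → index 8.
Insert 745: h=14, h2=10, slots 14,7 occupied → index 0.
Table: [745, -, -, -, -, -, 108, 176, 720, 944, 350, 283, -, -, 184, -, -]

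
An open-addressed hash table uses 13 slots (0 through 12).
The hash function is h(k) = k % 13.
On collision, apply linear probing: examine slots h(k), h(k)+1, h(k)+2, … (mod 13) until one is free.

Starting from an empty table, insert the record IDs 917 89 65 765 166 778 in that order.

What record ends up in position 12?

765

917 hashes to 7; slot 7 is free → place at 7.
89 hashes to 11; slot 11 is free → place at 11.
65 hashes to 0; slot 0 is free → place at 0.
765 hashes to 11; 11 taken → place at 12.
166 hashes to 10; slot 10 is free → place at 10.
778 hashes to 11; 11,12,0 taken → place at 1.
Table: [65, 778, —, —, —, —, —, 917, —, —, 166, 89, 765]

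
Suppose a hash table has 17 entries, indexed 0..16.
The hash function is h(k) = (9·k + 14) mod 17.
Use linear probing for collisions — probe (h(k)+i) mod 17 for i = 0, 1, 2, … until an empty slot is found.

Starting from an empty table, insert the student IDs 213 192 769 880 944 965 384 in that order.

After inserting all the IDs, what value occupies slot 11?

Insert 213: h=10, slot 10 empty → index 10.
Insert 192: h=8, slot 8 empty → index 8.
Insert 769: h=16, slot 16 empty → index 16.
Insert 880: h=12, slot 12 empty → index 12.
Insert 944: h=10, slot 10 occupied → index 11.
Insert 965: h=12, slot 12 occupied → index 13.
Insert 384: h=2, slot 2 empty → index 2.
Table: [., ., 384, ., ., ., ., ., 192, ., 213, 944, 880, 965, ., ., 769]

944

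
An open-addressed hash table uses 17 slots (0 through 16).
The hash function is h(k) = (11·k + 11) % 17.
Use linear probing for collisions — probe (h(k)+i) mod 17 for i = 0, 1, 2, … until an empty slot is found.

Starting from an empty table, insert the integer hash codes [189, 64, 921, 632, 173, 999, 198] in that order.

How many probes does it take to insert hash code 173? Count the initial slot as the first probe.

Insert 189: h=16, slot 16 empty => index 16.
Insert 64: h=1, slot 1 empty => index 1.
Insert 921: h=10, slot 10 empty => index 10.
Insert 632: h=10, slot 10 occupied => index 11.
Insert 173: h=10, slots 10,11 occupied => index 12.
Insert 999: h=1, slot 1 occupied => index 2.
Insert 198: h=13, slot 13 empty => index 13.
Table: [., 64, 999, ., ., ., ., ., ., ., 921, 632, 173, 198, ., ., 189]

3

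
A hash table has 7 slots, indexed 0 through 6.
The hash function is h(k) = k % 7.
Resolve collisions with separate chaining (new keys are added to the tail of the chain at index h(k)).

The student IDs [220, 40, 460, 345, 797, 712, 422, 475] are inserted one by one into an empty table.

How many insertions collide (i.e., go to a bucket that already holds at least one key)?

4

Insert 220: h=3, bucket 3 empty -> new chain.
Insert 40: h=5, bucket 5 empty -> new chain.
Insert 460: h=5, bucket 5 nonempty -> append to chain.
Insert 345: h=2, bucket 2 empty -> new chain.
Insert 797: h=6, bucket 6 empty -> new chain.
Insert 712: h=5, bucket 5 nonempty -> append to chain.
Insert 422: h=2, bucket 2 nonempty -> append to chain.
Insert 475: h=6, bucket 6 nonempty -> append to chain.
Final buckets:
0: _
1: _
2: 345 -> 422
3: 220
4: _
5: 40 -> 460 -> 712
6: 797 -> 475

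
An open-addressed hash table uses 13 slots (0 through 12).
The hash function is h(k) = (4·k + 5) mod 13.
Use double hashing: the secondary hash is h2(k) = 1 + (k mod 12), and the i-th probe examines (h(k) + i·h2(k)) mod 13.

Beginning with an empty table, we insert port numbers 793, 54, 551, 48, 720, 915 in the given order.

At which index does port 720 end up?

793: h=5 → slot 5
54: h=0 → slot 0
551: h=12 → slot 12
48: h=2 → slot 2
720: h=12, h2=1, probe 12,0,1 → slot 1
915: h=12, h2=4, probe 12,3 → slot 3
Table: [54, 720, 48, 915, ., 793, ., ., ., ., ., ., 551]

1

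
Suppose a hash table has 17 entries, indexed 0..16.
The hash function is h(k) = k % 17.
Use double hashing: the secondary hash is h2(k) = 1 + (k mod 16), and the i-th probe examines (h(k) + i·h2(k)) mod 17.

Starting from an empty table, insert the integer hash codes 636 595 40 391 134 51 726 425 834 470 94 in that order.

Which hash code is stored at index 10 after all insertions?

425

636: h=7 -> slot 7
595: h=0 -> slot 0
40: h=6 -> slot 6
391: h=0, h2=8, probe 0,8 -> slot 8
134: h=15 -> slot 15
51: h=0, h2=4, probe 0,4 -> slot 4
726: h=12 -> slot 12
425: h=0, h2=10, probe 0,10 -> slot 10
834: h=1 -> slot 1
470: h=11 -> slot 11
94: h=9 -> slot 9
Table: [595, 834, -, -, 51, -, 40, 636, 391, 94, 425, 470, 726, -, -, 134, -]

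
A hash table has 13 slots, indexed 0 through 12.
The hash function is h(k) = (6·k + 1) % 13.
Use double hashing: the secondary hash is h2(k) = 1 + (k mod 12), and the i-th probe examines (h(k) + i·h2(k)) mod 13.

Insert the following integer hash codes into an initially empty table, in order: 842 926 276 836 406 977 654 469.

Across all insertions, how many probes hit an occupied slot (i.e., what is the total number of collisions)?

8

842 hashes to 9; slot 9 is free => place at 9.
926 hashes to 6; slot 6 is free => place at 6.
276 hashes to 6, h2=1; 6 taken => place at 7.
836 hashes to 12; slot 12 is free => place at 12.
406 hashes to 6, h2=11; 6 taken => place at 4.
977 hashes to 0; slot 0 is free => place at 0.
654 hashes to 12, h2=7; 12,6,0,7 taken => place at 1.
469 hashes to 7, h2=2; 7,9 taken => place at 11.
Table: [977, 654, ., ., 406, ., 926, 276, ., 842, ., 469, 836]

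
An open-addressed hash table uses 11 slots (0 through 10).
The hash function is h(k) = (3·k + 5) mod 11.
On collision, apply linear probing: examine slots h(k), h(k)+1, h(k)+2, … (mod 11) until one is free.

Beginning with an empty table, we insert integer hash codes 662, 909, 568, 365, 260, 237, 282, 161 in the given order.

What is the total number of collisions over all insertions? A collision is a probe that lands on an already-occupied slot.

Insert 662: h=0, slot 0 empty → index 0.
Insert 909: h=4, slot 4 empty → index 4.
Insert 568: h=4, slot 4 occupied → index 5.
Insert 365: h=0, slot 0 occupied → index 1.
Insert 260: h=4, slots 4,5 occupied → index 6.
Insert 237: h=1, slot 1 occupied → index 2.
Insert 282: h=4, slots 4,5,6 occupied → index 7.
Insert 161: h=4, slots 4,5,6,7 occupied → index 8.
Table: [662, 365, 237, —, 909, 568, 260, 282, 161, —, —]

12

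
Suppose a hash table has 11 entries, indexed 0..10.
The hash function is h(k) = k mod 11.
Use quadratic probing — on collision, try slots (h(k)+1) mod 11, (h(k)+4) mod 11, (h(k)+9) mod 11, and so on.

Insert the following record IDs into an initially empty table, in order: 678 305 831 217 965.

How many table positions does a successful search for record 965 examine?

3

678: h=7 -> slot 7
305: h=8 -> slot 8
831: h=6 -> slot 6
217: h=8, probe 8,9 -> slot 9
965: h=8, probe 8,9,1 -> slot 1
Table: [—, 965, —, —, —, —, 831, 678, 305, 217, —]
Lookup 965: h=8, probe 8,9,1 → found at 1.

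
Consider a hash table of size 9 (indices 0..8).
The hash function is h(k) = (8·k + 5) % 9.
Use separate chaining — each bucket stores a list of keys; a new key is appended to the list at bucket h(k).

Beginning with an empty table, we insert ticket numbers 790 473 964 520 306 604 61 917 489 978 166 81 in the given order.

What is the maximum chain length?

790 → bucket 7
473 → bucket 0
964 → bucket 4
520 → bucket 7 (collision)
306 → bucket 5
604 → bucket 4 (collision)
61 → bucket 7 (collision)
917 → bucket 6
489 → bucket 2
978 → bucket 8
166 → bucket 1
81 → bucket 5 (collision)
Final buckets:
0: 473
1: 166
2: 489
3: -
4: 964 -> 604
5: 306 -> 81
6: 917
7: 790 -> 520 -> 61
8: 978

3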